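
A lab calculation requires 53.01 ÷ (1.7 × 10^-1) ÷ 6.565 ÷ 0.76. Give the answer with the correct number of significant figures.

62

53.01 ÷ (1.7 × 10^-1) ÷ 6.565 ÷ 0.76 = 62.4971999462…
Multiplication/division keeps the fewest significant figures: 53.01 → 4 s.f., 1.7 × 10^-1 → 2 s.f., 6.565 → 4 s.f., 0.76 → 2 s.f.; limit is 2.
Rounded to 2 significant figures: 62.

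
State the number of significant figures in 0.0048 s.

0.0048: leading zeros are not significant.

2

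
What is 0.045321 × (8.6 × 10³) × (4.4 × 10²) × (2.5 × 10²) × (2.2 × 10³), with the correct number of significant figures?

0.045321 × (8.6 × 10³) × (4.4 × 10²) × (2.5 × 10²) × (2.2 × 10³) = 9.43220652 × 10^10
Multiplication/division keeps the fewest significant figures: 0.045321 → 5 s.f., 8.6 × 10³ → 2 s.f., 4.4 × 10² → 2 s.f., 2.5 × 10² → 2 s.f., 2.2 × 10³ → 2 s.f.; limit is 2.
Rounded to 2 significant figures: 9.4 × 10¹⁰.

9.4 × 10¹⁰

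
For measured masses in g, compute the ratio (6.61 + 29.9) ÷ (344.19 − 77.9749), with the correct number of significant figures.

6.61 + 29.9 = 36.51, limited to 1 d.p. → 3 s.f.; 344.19 − 77.9749 = 266.2151, limited to 2 d.p. → 5 s.f.
Carrying full precision, 36.51 ÷ 266.2151 = 0.13714473747…; keep min(3, 5) = 3 s.f.
Rounded to 3 significant figures: 0.137.

0.137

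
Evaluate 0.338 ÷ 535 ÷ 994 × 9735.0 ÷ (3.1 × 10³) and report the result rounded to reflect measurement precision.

2.0 × 10⁻⁶

0.338 ÷ 535 ÷ 994 × 9735.0 ÷ (3.1 × 10³) = 0.00000199595523093…
Multiplication/division keeps the fewest significant figures: 0.338 → 3 s.f., 535 → 3 s.f., 994 → 3 s.f., 9735.0 → 5 s.f., 3.1 × 10³ → 2 s.f.; limit is 2.
Rounded to 2 significant figures: 2.0 × 10⁻⁶.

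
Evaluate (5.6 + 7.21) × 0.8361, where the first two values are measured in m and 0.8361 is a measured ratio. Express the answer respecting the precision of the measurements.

5.6 m + 7.21 m = 12.81 m; the sum is limited to 1 decimal place (3 s.f.).
Carrying full precision, 12.81 × 0.8361 = 10.710441 m; 0.8361 has 4 s.f., so the result keeps min(3, 4) = 3 s.f.
Rounded to 3 significant figures: 10.7 m.

10.7 m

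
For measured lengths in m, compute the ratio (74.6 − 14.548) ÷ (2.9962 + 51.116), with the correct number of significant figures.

1.11

74.6 − 14.548 = 60.052, limited to 1 d.p. → 3 s.f.; 2.9962 + 51.116 = 54.1122, limited to 3 d.p. → 5 s.f.
Carrying full precision, 60.052 ÷ 54.1122 = 1.10976822232…; keep min(3, 5) = 3 s.f.
Rounded to 3 significant figures: 1.11.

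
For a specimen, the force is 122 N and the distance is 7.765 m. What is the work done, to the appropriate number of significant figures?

work done = 122 N × 7.765 m = 947.33 J.
122 has 3 significant figures; 7.765 has 4.
Division/multiplication keeps the fewest: 3 significant figures.
Rounded: 947 J.

947 J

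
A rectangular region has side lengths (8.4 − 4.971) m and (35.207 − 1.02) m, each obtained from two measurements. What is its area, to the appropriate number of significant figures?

1.2 × 10^2 m²

8.4 − 4.971 = 3.429, limited to 1 d.p. → 2 s.f.; 35.207 − 1.02 = 34.187, limited to 2 d.p. → 4 s.f.
Carrying full precision, 3.429 × 34.187 = 117.227223; keep min(2, 4) = 2 s.f.
Rounded to 2 significant figures: 1.2 × 10^2 m².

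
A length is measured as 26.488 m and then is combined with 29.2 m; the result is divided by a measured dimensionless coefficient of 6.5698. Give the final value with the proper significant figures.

8.48 m

26.488 m + 29.2 m = 55.688 m; the sum is limited to 1 decimal place (3 s.f.).
Carrying full precision, 55.688 ÷ 6.5698 = 8.47636153308… m; 6.5698 has 5 s.f., so the result keeps min(3, 5) = 3 s.f.
Rounded to 3 significant figures: 8.48 m.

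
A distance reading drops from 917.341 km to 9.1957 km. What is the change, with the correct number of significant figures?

908.145 km

917.341 km − 9.1957 km = 908.1453 km.
Addition/subtraction keeps the fewest decimal places: 917.341 → 3 decimal places, 9.1957 → 4 decimal places; limit is 3.
Rounded to 3 decimal places: 908.145 km.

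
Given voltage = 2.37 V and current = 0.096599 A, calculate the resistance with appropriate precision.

24.5 Ω

resistance = 2.37 V ÷ 0.096599 A = 24.5344154701… Ω.
2.37 has 3 significant figures; 0.096599 has 5.
Division/multiplication keeps the fewest: 3 significant figures.
Rounded: 24.5 Ω.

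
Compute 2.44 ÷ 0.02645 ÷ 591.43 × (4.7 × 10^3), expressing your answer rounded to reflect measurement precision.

7.3 × 10^2

2.44 ÷ 0.02645 ÷ 591.43 × (4.7 × 10^3) = 733.092299728…
Multiplication/division keeps the fewest significant figures: 2.44 → 3 s.f., 0.02645 → 4 s.f., 591.43 → 5 s.f., 4.7 × 10^3 → 2 s.f.; limit is 2.
Rounded to 2 significant figures: 7.3 × 10^2.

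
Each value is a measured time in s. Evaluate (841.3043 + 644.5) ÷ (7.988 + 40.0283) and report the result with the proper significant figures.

841.3043 + 644.5 = 1485.8043, limited to 1 d.p. → 5 s.f.; 7.988 + 40.0283 = 48.0163, limited to 3 d.p. → 5 s.f.
Carrying full precision, 1485.8043 ÷ 48.0163 = 30.9437482688…; keep min(5, 5) = 5 s.f.
Rounded to 5 significant figures: 30.944.

30.944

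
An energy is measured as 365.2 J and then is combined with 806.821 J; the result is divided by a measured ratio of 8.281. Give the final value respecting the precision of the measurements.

365.2 J + 806.821 J = 1172.021 J; the sum is limited to 1 decimal place (5 s.f.).
Carrying full precision, 1172.021 ÷ 8.281 = 141.531336795… J; 8.281 has 4 s.f., so the result keeps min(5, 4) = 4 s.f.
Rounded to 4 significant figures: 141.5 J.

141.5 J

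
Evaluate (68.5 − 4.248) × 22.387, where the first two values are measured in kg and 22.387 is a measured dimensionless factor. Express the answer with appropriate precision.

1.44 × 10³ kg

68.5 kg − 4.248 kg = 64.252 kg; the difference is limited to 1 decimal place (3 s.f.).
Carrying full precision, 64.252 × 22.387 = 1438.409524 kg; 22.387 has 5 s.f., so the result keeps min(3, 5) = 3 s.f.
Rounded to 3 significant figures: 1.44 × 10³ kg.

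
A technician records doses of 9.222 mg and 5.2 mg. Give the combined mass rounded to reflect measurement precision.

9.222 mg + 5.2 mg = 14.422 mg.
Addition/subtraction keeps the fewest decimal places: 9.222 → 3 decimal places, 5.2 → 1 decimal place; limit is 1.
Rounded to 1 decimal place: 14.4 mg.

14.4 mg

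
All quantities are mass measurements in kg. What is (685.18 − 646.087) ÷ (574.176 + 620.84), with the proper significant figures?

685.18 − 646.087 = 39.093, limited to 2 d.p. → 4 s.f.; 574.176 + 620.84 = 1195.016, limited to 2 d.p. → 6 s.f.
Carrying full precision, 39.093 ÷ 1195.016 = 0.0327133695281…; keep min(4, 6) = 4 s.f.
Rounded to 4 significant figures: 0.03271.

0.03271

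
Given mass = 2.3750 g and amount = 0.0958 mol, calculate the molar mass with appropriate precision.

24.8 g/mol

molar mass = 2.3750 g ÷ 0.0958 mol = 24.7912317328… g/mol.
2.3750 has 5 significant figures; 0.0958 has 3.
Division/multiplication keeps the fewest: 3 significant figures.
Rounded: 24.8 g/mol.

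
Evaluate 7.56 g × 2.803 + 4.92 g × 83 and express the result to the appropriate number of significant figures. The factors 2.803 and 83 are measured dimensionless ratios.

4.3 × 10^2 g

7.56 × 2.803 = 21.19068 → 21.2 g (3 s.f., last digit at the 10^-1 place).
4.92 × 83 = 408.36 → 4.1 × 10^2 g (2 s.f., last digit at the 10^1 place).
Sum: 429.55068 g; keep the coarser place, 10^1.
Result: 4.3 × 10^2 g.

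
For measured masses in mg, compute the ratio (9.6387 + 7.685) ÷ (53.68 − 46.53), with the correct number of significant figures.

9.6387 + 7.685 = 17.3237, limited to 3 d.p. → 5 s.f.; 53.68 − 46.53 = 7.15, limited to 2 d.p. → 3 s.f.
Carrying full precision, 17.3237 ÷ 7.15 = 2.4228951049…; keep min(5, 3) = 3 s.f.
Rounded to 3 significant figures: 2.42.

2.42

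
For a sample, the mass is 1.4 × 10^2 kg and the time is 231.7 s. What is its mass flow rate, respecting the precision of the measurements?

0.60 kg/s

mass flow rate = 1.4 × 10^2 kg ÷ 231.7 s = 0.604229607251… kg/s.
1.4 × 10^2 has 2 significant figures; 231.7 has 4.
Division/multiplication keeps the fewest: 2 significant figures.
Rounded: 0.60 kg/s.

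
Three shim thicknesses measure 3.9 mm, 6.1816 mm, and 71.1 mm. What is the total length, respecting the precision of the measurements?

3.9 mm + 6.1816 mm + 71.1 mm = 81.1816 mm.
Addition/subtraction keeps the fewest decimal places: 3.9 → 1 decimal place, 6.1816 → 4 decimal places, 71.1 → 1 decimal place; limit is 1.
Rounded to 1 decimal place: 81.2 mm.

81.2 mm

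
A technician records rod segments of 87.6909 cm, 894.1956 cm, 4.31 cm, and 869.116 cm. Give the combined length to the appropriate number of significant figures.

87.6909 cm + 894.1956 cm + 4.31 cm + 869.116 cm = 1855.3125 cm.
Addition/subtraction keeps the fewest decimal places: 87.6909 → 4 decimal places, 894.1956 → 4 decimal places, 4.31 → 2 decimal places, 869.116 → 3 decimal places; limit is 2.
Rounded to 2 decimal places: 1855.31 cm.

1855.31 cm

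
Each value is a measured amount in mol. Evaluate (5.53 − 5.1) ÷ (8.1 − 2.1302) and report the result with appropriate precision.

0.07

5.53 − 5.1 = 0.43, limited to 1 d.p. → 1 s.f.; 8.1 − 2.1302 = 5.9698, limited to 1 d.p. → 2 s.f.
Carrying full precision, 0.43 ÷ 5.9698 = 0.072029213709…; keep min(1, 2) = 1 s.f.
Rounded to 1 significant figure: 0.07.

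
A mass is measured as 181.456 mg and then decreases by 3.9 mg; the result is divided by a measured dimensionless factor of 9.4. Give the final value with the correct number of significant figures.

181.456 mg − 3.9 mg = 177.556 mg; the difference is limited to 1 decimal place (4 s.f.).
Carrying full precision, 177.556 ÷ 9.4 = 18.8889361702… mg; 9.4 has 2 s.f., so the result keeps min(4, 2) = 2 s.f.
Rounded to 2 significant figures: 19 mg.

19 mg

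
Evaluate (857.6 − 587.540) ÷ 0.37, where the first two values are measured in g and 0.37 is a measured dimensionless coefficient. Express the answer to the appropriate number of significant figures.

7.3 × 10^2 g

857.6 g − 587.540 g = 270.060 g; the difference is limited to 1 decimal place (4 s.f.).
Carrying full precision, 270.060 ÷ 0.37 = 729.891891892… g; 0.37 has 2 s.f., so the result keeps min(4, 2) = 2 s.f.
Rounded to 2 significant figures: 7.3 × 10^2 g.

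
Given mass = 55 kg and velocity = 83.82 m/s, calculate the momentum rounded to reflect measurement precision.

4.6 × 10^3 kg·m/s

momentum = 55 kg × 83.82 m/s = 4610.1 kg·m/s.
55 has 2 significant figures; 83.82 has 4.
Division/multiplication keeps the fewest: 2 significant figures.
Rounded: 4.6 × 10^3 kg·m/s.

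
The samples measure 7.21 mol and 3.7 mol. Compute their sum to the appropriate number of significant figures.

10.9 mol

7.21 mol + 3.7 mol = 10.91 mol.
Addition/subtraction keeps the fewest decimal places: 7.21 → 2 decimal places, 3.7 → 1 decimal place; limit is 1.
Rounded to 1 decimal place: 10.9 mol.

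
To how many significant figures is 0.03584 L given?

4

0.03584: leading zeros are not significant.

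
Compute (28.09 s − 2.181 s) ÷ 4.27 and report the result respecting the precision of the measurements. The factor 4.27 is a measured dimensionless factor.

6.07 s

28.09 s − 2.181 s = 25.909 s; the difference is limited to 2 decimal places (4 s.f.).
Carrying full precision, 25.909 ÷ 4.27 = 6.06768149883… s; 4.27 has 3 s.f., so the result keeps min(4, 3) = 3 s.f.
Rounded to 3 significant figures: 6.07 s.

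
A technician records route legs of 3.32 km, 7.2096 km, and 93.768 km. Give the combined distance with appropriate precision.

1.0430 × 10^2 km

3.32 km + 7.2096 km + 93.768 km = 104.2976 km.
Addition/subtraction keeps the fewest decimal places: 3.32 → 2 decimal places, 7.2096 → 4 decimal places, 93.768 → 3 decimal places; limit is 2.
Rounded to 2 decimal places: 1.0430 × 10^2 km.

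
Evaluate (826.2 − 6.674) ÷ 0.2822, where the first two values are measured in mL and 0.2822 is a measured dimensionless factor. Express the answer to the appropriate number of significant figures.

826.2 mL − 6.674 mL = 819.526 mL; the difference is limited to 1 decimal place (4 s.f.).
Carrying full precision, 819.526 ÷ 0.2822 = 2904.06094968… mL; 0.2822 has 4 s.f., so the result keeps min(4, 4) = 4 s.f.
Rounded to 4 significant figures: 2904 mL.

2904 mL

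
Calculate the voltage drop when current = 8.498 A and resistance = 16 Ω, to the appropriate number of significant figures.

1.4 × 10^2 V

voltage drop = 8.498 A × 16 Ω = 135.968 V.
8.498 has 4 significant figures; 16 has 2.
Division/multiplication keeps the fewest: 2 significant figures.
Rounded: 1.4 × 10^2 V.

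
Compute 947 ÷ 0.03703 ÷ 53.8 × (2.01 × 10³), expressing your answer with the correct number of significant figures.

9.55 × 10⁵

947 ÷ 0.03703 ÷ 53.8 × (2.01 × 10³) = 955454.584698…
Multiplication/division keeps the fewest significant figures: 947 → 3 s.f., 0.03703 → 4 s.f., 53.8 → 3 s.f., 2.01 × 10³ → 3 s.f.; limit is 3.
Rounded to 3 significant figures: 9.55 × 10⁵.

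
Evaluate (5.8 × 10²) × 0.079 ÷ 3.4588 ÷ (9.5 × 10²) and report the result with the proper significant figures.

1.4 × 10⁻²

(5.8 × 10²) × 0.079 ÷ 3.4588 ÷ (9.5 × 10²) = 0.0139445989787…
Multiplication/division keeps the fewest significant figures: 5.8 × 10² → 2 s.f., 0.079 → 2 s.f., 3.4588 → 5 s.f., 9.5 × 10² → 2 s.f.; limit is 2.
Rounded to 2 significant figures: 1.4 × 10⁻².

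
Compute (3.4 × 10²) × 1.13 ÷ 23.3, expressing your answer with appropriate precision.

16

(3.4 × 10²) × 1.13 ÷ 23.3 = 16.4892703863…
Multiplication/division keeps the fewest significant figures: 3.4 × 10² → 2 s.f., 1.13 → 3 s.f., 23.3 → 3 s.f.; limit is 2.
Rounded to 2 significant figures: 16.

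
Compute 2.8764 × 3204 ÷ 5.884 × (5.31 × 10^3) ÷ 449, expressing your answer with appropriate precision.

1.85 × 10^4

2.8764 × 3204 ÷ 5.884 × (5.31 × 10^3) ÷ 449 = 18523.2549165…
Multiplication/division keeps the fewest significant figures: 2.8764 → 5 s.f., 3204 → 4 s.f., 5.884 → 4 s.f., 5.31 × 10^3 → 3 s.f., 449 → 3 s.f.; limit is 3.
Rounded to 3 significant figures: 1.85 × 10^4.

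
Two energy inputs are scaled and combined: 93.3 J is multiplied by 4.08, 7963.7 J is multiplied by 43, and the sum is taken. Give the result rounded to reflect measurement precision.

3.4 × 10^5 J

93.3 × 4.08 = 380.664 → 381 J (3 s.f., last digit at the 10^0 place).
7963.7 × 43 = 342439.1 → 3.4 × 10^5 J (2 s.f., last digit at the 10^4 place).
Sum: 342819.764 J; keep the coarser place, 10^4.
Result: 3.4 × 10^5 J.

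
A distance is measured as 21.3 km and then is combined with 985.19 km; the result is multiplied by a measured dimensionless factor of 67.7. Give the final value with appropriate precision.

21.3 km + 985.19 km = 1006.49 km; the sum is limited to 1 decimal place (5 s.f.).
Carrying full precision, 1006.49 × 67.7 = 68139.373 km; 67.7 has 3 s.f., so the result keeps min(5, 3) = 3 s.f.
Rounded to 3 significant figures: 6.81 × 10^4 km.

6.81 × 10^4 km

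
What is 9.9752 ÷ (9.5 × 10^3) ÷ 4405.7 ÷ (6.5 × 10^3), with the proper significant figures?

9.9752 ÷ (9.5 × 10^3) ÷ 4405.7 ÷ (6.5 × 10^3) = 3.66665230054 × 10^-11…
Multiplication/division keeps the fewest significant figures: 9.9752 → 5 s.f., 9.5 × 10^3 → 2 s.f., 4405.7 → 5 s.f., 6.5 × 10^3 → 2 s.f.; limit is 2.
Rounded to 2 significant figures: 3.7 × 10^-11.

3.7 × 10^-11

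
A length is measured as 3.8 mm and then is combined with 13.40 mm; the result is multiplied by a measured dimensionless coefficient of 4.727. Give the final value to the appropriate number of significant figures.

3.8 mm + 13.40 mm = 17.20 mm; the sum is limited to 1 decimal place (3 s.f.).
Carrying full precision, 17.20 × 4.727 = 81.3044 mm; 4.727 has 4 s.f., so the result keeps min(3, 4) = 3 s.f.
Rounded to 3 significant figures: 81.3 mm.

81.3 mm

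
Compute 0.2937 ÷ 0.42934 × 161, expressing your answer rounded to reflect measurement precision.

0.2937 ÷ 0.42934 × 161 = 110.135789817…
Multiplication/division keeps the fewest significant figures: 0.2937 → 4 s.f., 0.42934 → 5 s.f., 161 → 3 s.f.; limit is 3.
Rounded to 3 significant figures: 1.10 × 10^2.

1.10 × 10^2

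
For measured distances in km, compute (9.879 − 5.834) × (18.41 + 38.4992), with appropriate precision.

9.879 − 5.834 = 4.045, limited to 3 d.p. → 4 s.f.; 18.41 + 38.4992 = 56.9092, limited to 2 d.p. → 4 s.f.
Carrying full precision, 4.045 × 56.9092 = 230.197714; keep min(4, 4) = 4 s.f.
Rounded to 4 significant figures: 230.2 km².

230.2 km²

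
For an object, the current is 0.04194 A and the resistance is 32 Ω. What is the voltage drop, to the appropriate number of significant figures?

voltage drop = 0.04194 A × 32 Ω = 1.34208 V.
0.04194 has 4 significant figures; 32 has 2.
Division/multiplication keeps the fewest: 2 significant figures.
Rounded: 1.3 V.

1.3 V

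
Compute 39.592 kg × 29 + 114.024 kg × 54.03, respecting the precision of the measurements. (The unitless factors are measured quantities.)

39.592 × 29 = 1148.168 → 1.1 × 10^3 kg (2 s.f., last digit at the 10^2 place).
114.024 × 54.03 = 6160.71672 → 6161 kg (4 s.f., last digit at the 10^0 place).
Sum: 7308.88472 kg; keep the coarser place, 10^2.
Result: 7.3 × 10^3 kg.

7.3 × 10^3 kg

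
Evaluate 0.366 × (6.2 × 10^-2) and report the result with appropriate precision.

2.3 × 10^-2

0.366 × (6.2 × 10^-2) = 0.022692
Multiplication/division keeps the fewest significant figures: 0.366 → 3 s.f., 6.2 × 10^-2 → 2 s.f.; limit is 2.
Rounded to 2 significant figures: 2.3 × 10^-2.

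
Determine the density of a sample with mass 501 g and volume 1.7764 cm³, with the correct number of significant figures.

282 g/cm³

density = 501 g ÷ 1.7764 cm³ = 282.031074082… g/cm³.
501 has 3 significant figures; 1.7764 has 5.
Division/multiplication keeps the fewest: 3 significant figures.
Rounded: 282 g/cm³.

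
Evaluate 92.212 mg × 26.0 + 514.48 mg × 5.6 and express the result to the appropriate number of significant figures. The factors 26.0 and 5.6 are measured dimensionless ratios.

5.3 × 10^3 mg

92.212 × 26.0 = 2397.512 → 2.40 × 10^3 mg (3 s.f., last digit at the 10^1 place).
514.48 × 5.6 = 2881.088 → 2.9 × 10^3 mg (2 s.f., last digit at the 10^2 place).
Sum: 5278.6 mg; keep the coarser place, 10^2.
Result: 5.3 × 10^3 mg.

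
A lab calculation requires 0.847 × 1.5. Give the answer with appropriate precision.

1.3

0.847 × 1.5 = 1.2705
Multiplication/division keeps the fewest significant figures: 0.847 → 3 s.f., 1.5 → 2 s.f.; limit is 2.
Rounded to 2 significant figures: 1.3.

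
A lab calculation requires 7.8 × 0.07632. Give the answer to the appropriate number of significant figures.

0.60

7.8 × 0.07632 = 0.595296
Multiplication/division keeps the fewest significant figures: 7.8 → 2 s.f., 0.07632 → 4 s.f.; limit is 2.
Rounded to 2 significant figures: 0.60.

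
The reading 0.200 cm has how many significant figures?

0.200: leading zeros are not significant; trailing zeros after a decimal point are significant.

3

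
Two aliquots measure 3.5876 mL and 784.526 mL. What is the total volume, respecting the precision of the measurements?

788.114 mL

3.5876 mL + 784.526 mL = 788.1136 mL.
Addition/subtraction keeps the fewest decimal places: 3.5876 → 4 decimal places, 784.526 → 3 decimal places; limit is 3.
Rounded to 3 decimal places: 788.114 mL.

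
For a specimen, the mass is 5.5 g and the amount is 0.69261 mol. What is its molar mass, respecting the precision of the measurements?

molar mass = 5.5 g ÷ 0.69261 mol = 7.94097688454… g/mol.
5.5 has 2 significant figures; 0.69261 has 5.
Division/multiplication keeps the fewest: 2 significant figures.
Rounded: 7.9 g/mol.

7.9 g/mol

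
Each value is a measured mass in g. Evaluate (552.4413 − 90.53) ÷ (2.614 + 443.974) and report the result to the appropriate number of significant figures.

552.4413 − 90.53 = 461.9113, limited to 2 d.p. → 5 s.f.; 2.614 + 443.974 = 446.588, limited to 3 d.p. → 6 s.f.
Carrying full precision, 461.9113 ÷ 446.588 = 1.03431193852…; keep min(5, 6) = 5 s.f.
Rounded to 5 significant figures: 1.0343.

1.0343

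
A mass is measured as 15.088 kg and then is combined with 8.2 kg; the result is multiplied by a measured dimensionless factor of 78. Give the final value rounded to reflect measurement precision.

1.8 × 10^3 kg

15.088 kg + 8.2 kg = 23.288 kg; the sum is limited to 1 decimal place (3 s.f.).
Carrying full precision, 23.288 × 78 = 1816.464 kg; 78 has 2 s.f., so the result keeps min(3, 2) = 2 s.f.
Rounded to 2 significant figures: 1.8 × 10^3 kg.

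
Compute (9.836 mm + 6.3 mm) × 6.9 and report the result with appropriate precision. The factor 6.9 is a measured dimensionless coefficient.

9.836 mm + 6.3 mm = 16.136 mm; the sum is limited to 1 decimal place (3 s.f.).
Carrying full precision, 16.136 × 6.9 = 111.3384 mm; 6.9 has 2 s.f., so the result keeps min(3, 2) = 2 s.f.
Rounded to 2 significant figures: 1.1 × 10² mm.

1.1 × 10² mm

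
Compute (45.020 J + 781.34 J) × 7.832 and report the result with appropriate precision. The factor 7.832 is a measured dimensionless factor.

6472 J

45.020 J + 781.34 J = 826.360 J; the sum is limited to 2 decimal places (5 s.f.).
Carrying full precision, 826.360 × 7.832 = 6472.05152 J; 7.832 has 4 s.f., so the result keeps min(5, 4) = 4 s.f.
Rounded to 4 significant figures: 6472 J.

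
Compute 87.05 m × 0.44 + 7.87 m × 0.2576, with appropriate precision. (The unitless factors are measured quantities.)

4.0 × 10¹ m

87.05 × 0.44 = 38.302 → 38 m (2 s.f., last digit at the 10^0 place).
7.87 × 0.2576 = 2.027312 → 2.03 m (3 s.f., last digit at the 10^-2 place).
Sum: 40.329312 m; keep the coarser place, 10^0.
Result: 4.0 × 10¹ m.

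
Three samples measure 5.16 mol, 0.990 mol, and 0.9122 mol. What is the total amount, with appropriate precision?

5.16 mol + 0.990 mol + 0.9122 mol = 7.0622 mol.
Addition/subtraction keeps the fewest decimal places: 5.16 → 2 decimal places, 0.990 → 3 decimal places, 0.9122 → 4 decimal places; limit is 2.
Rounded to 2 decimal places: 7.06 mol.

7.06 mol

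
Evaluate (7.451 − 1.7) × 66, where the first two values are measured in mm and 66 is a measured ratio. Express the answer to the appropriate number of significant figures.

3.8 × 10^2 mm

7.451 mm − 1.7 mm = 5.751 mm; the difference is limited to 1 decimal place (2 s.f.).
Carrying full precision, 5.751 × 66 = 379.566 mm; 66 has 2 s.f., so the result keeps min(2, 2) = 2 s.f.
Rounded to 2 significant figures: 3.8 × 10^2 mm.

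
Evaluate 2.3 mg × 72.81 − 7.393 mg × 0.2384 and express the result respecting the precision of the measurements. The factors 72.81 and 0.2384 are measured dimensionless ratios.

2.3 × 72.81 = 167.463 → 1.7 × 10² mg (2 s.f., last digit at the 10^1 place).
7.393 × 0.2384 = 1.7624912 → 1.762 mg (4 s.f., last digit at the 10^-3 place).
Difference: 165.7005088 mg; keep the coarser place, 10^1.
Result: 1.7 × 10² mg.

1.7 × 10² mg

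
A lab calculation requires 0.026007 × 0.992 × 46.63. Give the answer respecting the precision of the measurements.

1.20

0.026007 × 0.992 × 46.63 = 1.20300475872
Multiplication/division keeps the fewest significant figures: 0.026007 → 5 s.f., 0.992 → 3 s.f., 46.63 → 4 s.f.; limit is 3.
Rounded to 3 significant figures: 1.20.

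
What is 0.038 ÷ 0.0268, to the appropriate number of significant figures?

0.038 ÷ 0.0268 = 1.41791044776…
Multiplication/division keeps the fewest significant figures: 0.038 → 2 s.f., 0.0268 → 3 s.f.; limit is 2.
Rounded to 2 significant figures: 1.4.

1.4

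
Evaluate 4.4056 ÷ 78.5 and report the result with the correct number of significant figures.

0.0561

4.4056 ÷ 78.5 = 0.0561222929936…
Multiplication/division keeps the fewest significant figures: 4.4056 → 5 s.f., 78.5 → 3 s.f.; limit is 3.
Rounded to 3 significant figures: 0.0561.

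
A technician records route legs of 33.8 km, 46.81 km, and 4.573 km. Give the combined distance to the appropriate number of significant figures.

85.2 km

33.8 km + 46.81 km + 4.573 km = 85.183 km.
Addition/subtraction keeps the fewest decimal places: 33.8 → 1 decimal place, 46.81 → 2 decimal places, 4.573 → 3 decimal places; limit is 1.
Rounded to 1 decimal place: 85.2 km.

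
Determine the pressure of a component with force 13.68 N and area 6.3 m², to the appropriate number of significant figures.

pressure = 13.68 N ÷ 6.3 m² = 2.17142857143… Pa.
13.68 has 4 significant figures; 6.3 has 2.
Division/multiplication keeps the fewest: 2 significant figures.
Rounded: 2.2 Pa.

2.2 Pa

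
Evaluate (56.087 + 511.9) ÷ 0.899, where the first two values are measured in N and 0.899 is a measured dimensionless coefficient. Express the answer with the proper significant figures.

632 N

56.087 N + 511.9 N = 567.987 N; the sum is limited to 1 decimal place (4 s.f.).
Carrying full precision, 567.987 ÷ 0.899 = 631.798665184… N; 0.899 has 3 s.f., so the result keeps min(4, 3) = 3 s.f.
Rounded to 3 significant figures: 632 N.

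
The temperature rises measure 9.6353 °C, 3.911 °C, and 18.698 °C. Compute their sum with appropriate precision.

9.6353 °C + 3.911 °C + 18.698 °C = 32.2443 °C.
Addition/subtraction keeps the fewest decimal places: 9.6353 → 4 decimal places, 3.911 → 3 decimal places, 18.698 → 3 decimal places; limit is 3.
Rounded to 3 decimal places: 32.244 °C.

32.244 °C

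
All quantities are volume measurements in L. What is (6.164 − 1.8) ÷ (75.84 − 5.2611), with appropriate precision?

6.164 − 1.8 = 4.364, limited to 1 d.p. → 2 s.f.; 75.84 − 5.2611 = 70.5789, limited to 2 d.p. → 4 s.f.
Carrying full precision, 4.364 ÷ 70.5789 = 0.0618315105506…; keep min(2, 4) = 2 s.f.
Rounded to 2 significant figures: 0.062.

0.062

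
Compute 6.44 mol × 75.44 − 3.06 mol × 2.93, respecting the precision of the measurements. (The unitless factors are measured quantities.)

477 mol

6.44 × 75.44 = 485.8336 → 4.86 × 10^2 mol (3 s.f., last digit at the 10^0 place).
3.06 × 2.93 = 8.9658 → 8.97 mol (3 s.f., last digit at the 10^-2 place).
Difference: 476.8678 mol; keep the coarser place, 10^0.
Result: 477 mol.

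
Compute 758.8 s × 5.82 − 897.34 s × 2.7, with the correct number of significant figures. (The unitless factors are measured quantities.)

758.8 × 5.82 = 4416.216 → 4.42 × 10^3 s (3 s.f., last digit at the 10^1 place).
897.34 × 2.7 = 2422.818 → 2.4 × 10^3 s (2 s.f., last digit at the 10^2 place).
Difference: 1993.398 s; keep the coarser place, 10^2.
Result: 2.0 × 10^3 s.

2.0 × 10^3 s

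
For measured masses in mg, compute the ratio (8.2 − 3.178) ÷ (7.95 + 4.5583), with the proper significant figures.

0.40

8.2 − 3.178 = 5.022, limited to 1 d.p. → 2 s.f.; 7.95 + 4.5583 = 12.5083, limited to 2 d.p. → 4 s.f.
Carrying full precision, 5.022 ÷ 12.5083 = 0.401493408377…; keep min(2, 4) = 2 s.f.
Rounded to 2 significant figures: 0.40.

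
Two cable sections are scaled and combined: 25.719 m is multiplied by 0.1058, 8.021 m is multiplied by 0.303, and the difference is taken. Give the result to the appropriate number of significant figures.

0.29 m

25.719 × 0.1058 = 2.7210702 → 2.721 m (4 s.f., last digit at the 10^-3 place).
8.021 × 0.303 = 2.430363 → 2.43 m (3 s.f., last digit at the 10^-2 place).
Difference: 0.2907072 m; keep the coarser place, 10^-2.
Result: 0.29 m.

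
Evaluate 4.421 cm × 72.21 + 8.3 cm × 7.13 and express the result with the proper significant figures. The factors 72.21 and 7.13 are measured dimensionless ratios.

4.421 × 72.21 = 319.24041 → 319.2 cm (4 s.f., last digit at the 10^-1 place).
8.3 × 7.13 = 59.179 → 59 cm (2 s.f., last digit at the 10^0 place).
Sum: 378.41941 cm; keep the coarser place, 10^0.
Result: 378 cm.

378 cm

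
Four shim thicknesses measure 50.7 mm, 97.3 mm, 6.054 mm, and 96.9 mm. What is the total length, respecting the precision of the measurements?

50.7 mm + 97.3 mm + 6.054 mm + 96.9 mm = 250.954 mm.
Addition/subtraction keeps the fewest decimal places: 50.7 → 1 decimal place, 97.3 → 1 decimal place, 6.054 → 3 decimal places, 96.9 → 1 decimal place; limit is 1.
Rounded to 1 decimal place: 251.0 mm.

251.0 mm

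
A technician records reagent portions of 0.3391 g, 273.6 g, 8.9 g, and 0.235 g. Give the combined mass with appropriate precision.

283.1 g

0.3391 g + 273.6 g + 8.9 g + 0.235 g = 283.0741 g.
Addition/subtraction keeps the fewest decimal places: 0.3391 → 4 decimal places, 273.6 → 1 decimal place, 8.9 → 1 decimal place, 0.235 → 3 decimal places; limit is 1.
Rounded to 1 decimal place: 283.1 g.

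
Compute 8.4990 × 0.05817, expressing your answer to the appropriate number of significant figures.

0.4944

8.4990 × 0.05817 = 0.49438683
Multiplication/division keeps the fewest significant figures: 8.4990 → 5 s.f., 0.05817 → 4 s.f.; limit is 4.
Rounded to 4 significant figures: 0.4944.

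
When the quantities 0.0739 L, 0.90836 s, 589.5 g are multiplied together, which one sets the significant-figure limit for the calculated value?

0.0739 L → 3 s.f.; 0.90836 s → 5 s.f.; 589.5 g → 4 s.f.
The fewest is 3 significant figures, from 0.0739 L.

0.0739 L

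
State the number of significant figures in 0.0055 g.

0.0055: leading zeros are not significant.

2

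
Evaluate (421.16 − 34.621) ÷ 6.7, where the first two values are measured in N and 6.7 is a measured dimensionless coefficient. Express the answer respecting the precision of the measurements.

421.16 N − 34.621 N = 386.539 N; the difference is limited to 2 decimal places (5 s.f.).
Carrying full precision, 386.539 ÷ 6.7 = 57.6923880597… N; 6.7 has 2 s.f., so the result keeps min(5, 2) = 2 s.f.
Rounded to 2 significant figures: 58 N.

58 N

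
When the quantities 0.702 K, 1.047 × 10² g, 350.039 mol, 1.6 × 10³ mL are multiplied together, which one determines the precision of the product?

1.6 × 10³ mL

0.702 K → 3 s.f.; 1.047 × 10² g → 4 s.f.; 350.039 mol → 6 s.f.; 1.6 × 10³ mL → 2 s.f.
The fewest is 2 significant figures, from 1.6 × 10³ mL.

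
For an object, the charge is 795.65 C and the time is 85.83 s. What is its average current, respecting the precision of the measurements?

average current = 795.65 C ÷ 85.83 s = 9.27006874053… A.
795.65 has 5 significant figures; 85.83 has 4.
Division/multiplication keeps the fewest: 4 significant figures.
Rounded: 9.270 A.

9.270 A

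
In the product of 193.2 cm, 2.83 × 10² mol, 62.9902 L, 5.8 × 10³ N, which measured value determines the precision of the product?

193.2 cm → 4 s.f.; 2.83 × 10² mol → 3 s.f.; 62.9902 L → 6 s.f.; 5.8 × 10³ N → 2 s.f.
The fewest is 2 significant figures, from 5.8 × 10³ N.

5.8 × 10³ N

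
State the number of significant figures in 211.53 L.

211.53: every digit is nonzero and significant.

5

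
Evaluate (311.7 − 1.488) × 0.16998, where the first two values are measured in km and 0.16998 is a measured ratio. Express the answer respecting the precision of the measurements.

52.73 km

311.7 km − 1.488 km = 310.212 km; the difference is limited to 1 decimal place (4 s.f.).
Carrying full precision, 310.212 × 0.16998 = 52.72983576 km; 0.16998 has 5 s.f., so the result keeps min(4, 5) = 4 s.f.
Rounded to 4 significant figures: 52.73 km.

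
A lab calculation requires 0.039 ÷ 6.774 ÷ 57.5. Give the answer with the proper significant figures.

0.039 ÷ 6.774 ÷ 57.5 = 0.000100127084376…
Multiplication/division keeps the fewest significant figures: 0.039 → 2 s.f., 6.774 → 4 s.f., 57.5 → 3 s.f.; limit is 2.
Rounded to 2 significant figures: 1.0 × 10^-4.

1.0 × 10^-4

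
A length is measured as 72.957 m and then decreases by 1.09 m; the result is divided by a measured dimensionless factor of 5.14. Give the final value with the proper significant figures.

14.0 m

72.957 m − 1.09 m = 71.867 m; the difference is limited to 2 decimal places (4 s.f.).
Carrying full precision, 71.867 ÷ 5.14 = 13.9819066148… m; 5.14 has 3 s.f., so the result keeps min(4, 3) = 3 s.f.
Rounded to 3 significant figures: 14.0 m.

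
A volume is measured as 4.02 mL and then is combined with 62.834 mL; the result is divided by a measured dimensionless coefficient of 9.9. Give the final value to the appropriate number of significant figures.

6.8 mL

4.02 mL + 62.834 mL = 66.854 mL; the sum is limited to 2 decimal places (4 s.f.).
Carrying full precision, 66.854 ÷ 9.9 = 6.75292929293… mL; 9.9 has 2 s.f., so the result keeps min(4, 2) = 2 s.f.
Rounded to 2 significant figures: 6.8 mL.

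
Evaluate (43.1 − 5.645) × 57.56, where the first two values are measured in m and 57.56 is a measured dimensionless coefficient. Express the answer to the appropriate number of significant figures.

2.16 × 10³ m

43.1 m − 5.645 m = 37.455 m; the difference is limited to 1 decimal place (3 s.f.).
Carrying full precision, 37.455 × 57.56 = 2155.9098 m; 57.56 has 4 s.f., so the result keeps min(3, 4) = 3 s.f.
Rounded to 3 significant figures: 2.16 × 10³ m.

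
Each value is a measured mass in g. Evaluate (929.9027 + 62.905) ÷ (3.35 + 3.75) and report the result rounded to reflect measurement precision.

929.9027 + 62.905 = 992.8077, limited to 3 d.p. → 6 s.f.; 3.35 + 3.75 = 7.10, limited to 2 d.p. → 3 s.f.
Carrying full precision, 992.8077 ÷ 7.10 = 139.832070423…; keep min(6, 3) = 3 s.f.
Rounded to 3 significant figures: 140.

140.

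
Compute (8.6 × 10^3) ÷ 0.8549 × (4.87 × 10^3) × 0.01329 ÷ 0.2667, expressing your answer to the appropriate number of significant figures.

(8.6 × 10^3) ÷ 0.8549 × (4.87 × 10^3) × 0.01329 ÷ 0.2667 = 2441260.14252…
Multiplication/division keeps the fewest significant figures: 8.6 × 10^3 → 2 s.f., 0.8549 → 4 s.f., 4.87 × 10^3 → 3 s.f., 0.01329 → 4 s.f., 0.2667 → 4 s.f.; limit is 2.
Rounded to 2 significant figures: 2.4 × 10^6.

2.4 × 10^6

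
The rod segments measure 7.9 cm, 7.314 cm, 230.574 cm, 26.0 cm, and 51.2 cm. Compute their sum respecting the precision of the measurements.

3.230 × 10² cm

7.9 cm + 7.314 cm + 230.574 cm + 26.0 cm + 51.2 cm = 322.988 cm.
Addition/subtraction keeps the fewest decimal places: 7.9 → 1 decimal place, 7.314 → 3 decimal places, 230.574 → 3 decimal places, 26.0 → 1 decimal place, 51.2 → 1 decimal place; limit is 1.
Rounded to 1 decimal place: 3.230 × 10² cm.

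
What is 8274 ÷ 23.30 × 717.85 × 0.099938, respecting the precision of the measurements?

2.548 × 10^4

8274 ÷ 23.30 × 717.85 × 0.099938 = 25475.5725993…
Multiplication/division keeps the fewest significant figures: 8274 → 4 s.f., 23.30 → 4 s.f., 717.85 → 5 s.f., 0.099938 → 5 s.f.; limit is 4.
Rounded to 4 significant figures: 2.548 × 10^4.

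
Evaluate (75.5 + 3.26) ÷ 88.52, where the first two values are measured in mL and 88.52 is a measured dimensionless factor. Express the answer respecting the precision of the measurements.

75.5 mL + 3.26 mL = 78.76 mL; the sum is limited to 1 decimal place (3 s.f.).
Carrying full precision, 78.76 ÷ 88.52 = 0.889742431089… mL; 88.52 has 4 s.f., so the result keeps min(3, 4) = 3 s.f.
Rounded to 3 significant figures: 0.890 mL.

0.890 mL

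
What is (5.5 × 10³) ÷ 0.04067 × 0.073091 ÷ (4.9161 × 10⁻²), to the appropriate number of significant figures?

(5.5 × 10³) ÷ 0.04067 × 0.073091 ÷ (4.9161 × 10⁻²) = 201062.793598…
Multiplication/division keeps the fewest significant figures: 5.5 × 10³ → 2 s.f., 0.04067 → 4 s.f., 0.073091 → 5 s.f., 4.9161 × 10⁻² → 5 s.f.; limit is 2.
Rounded to 2 significant figures: 2.0 × 10⁵.

2.0 × 10⁵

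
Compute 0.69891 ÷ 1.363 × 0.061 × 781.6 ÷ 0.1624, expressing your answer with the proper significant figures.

0.69891 ÷ 1.363 × 0.061 × 781.6 ÷ 0.1624 = 150.540640466…
Multiplication/division keeps the fewest significant figures: 0.69891 → 5 s.f., 1.363 → 4 s.f., 0.061 → 2 s.f., 781.6 → 4 s.f., 0.1624 → 4 s.f.; limit is 2.
Rounded to 2 significant figures: 1.5 × 10^2.

1.5 × 10^2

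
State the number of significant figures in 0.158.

3

0.158: leading zeros are not significant.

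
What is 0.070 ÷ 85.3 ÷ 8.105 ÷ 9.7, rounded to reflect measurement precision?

1.0 × 10^-5

0.070 ÷ 85.3 ÷ 8.105 ÷ 9.7 = 0.0000104381673498…
Multiplication/division keeps the fewest significant figures: 0.070 → 2 s.f., 85.3 → 3 s.f., 8.105 → 4 s.f., 9.7 → 2 s.f.; limit is 2.
Rounded to 2 significant figures: 1.0 × 10^-5.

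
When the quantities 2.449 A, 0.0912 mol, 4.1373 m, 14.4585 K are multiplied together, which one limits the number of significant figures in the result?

2.449 A → 4 s.f.; 0.0912 mol → 3 s.f.; 4.1373 m → 5 s.f.; 14.4585 K → 6 s.f.
The fewest is 3 significant figures, from 0.0912 mol.

0.0912 mol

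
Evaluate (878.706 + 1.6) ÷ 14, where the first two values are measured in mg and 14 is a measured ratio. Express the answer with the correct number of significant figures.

878.706 mg + 1.6 mg = 880.306 mg; the sum is limited to 1 decimal place (4 s.f.).
Carrying full precision, 880.306 ÷ 14 = 62.879 mg; 14 has 2 s.f., so the result keeps min(4, 2) = 2 s.f.
Rounded to 2 significant figures: 63 mg.

63 mg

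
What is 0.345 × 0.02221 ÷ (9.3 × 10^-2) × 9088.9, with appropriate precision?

7.5 × 10^2

0.345 × 0.02221 ÷ (9.3 × 10^-2) × 9088.9 = 748.852062419…
Multiplication/division keeps the fewest significant figures: 0.345 → 3 s.f., 0.02221 → 4 s.f., 9.3 × 10^-2 → 2 s.f., 9088.9 → 5 s.f.; limit is 2.
Rounded to 2 significant figures: 7.5 × 10^2.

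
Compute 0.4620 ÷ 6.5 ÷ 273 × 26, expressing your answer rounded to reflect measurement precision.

0.4620 ÷ 6.5 ÷ 273 × 26 = 0.00676923076923…
Multiplication/division keeps the fewest significant figures: 0.4620 → 4 s.f., 6.5 → 2 s.f., 273 → 3 s.f., 26 → 2 s.f.; limit is 2.
Rounded to 2 significant figures: 0.0068.

0.0068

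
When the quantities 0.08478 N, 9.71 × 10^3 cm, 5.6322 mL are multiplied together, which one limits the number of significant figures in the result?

0.08478 N → 4 s.f.; 9.71 × 10^3 cm → 3 s.f.; 5.6322 mL → 5 s.f.
The fewest is 3 significant figures, from 9.71 × 10^3 cm.

9.71 × 10^3 cm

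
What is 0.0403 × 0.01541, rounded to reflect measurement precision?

0.0403 × 0.01541 = 0.000621023
Multiplication/division keeps the fewest significant figures: 0.0403 → 3 s.f., 0.01541 → 4 s.f.; limit is 3.
Rounded to 3 significant figures: 6.21 × 10⁻⁴.

6.21 × 10⁻⁴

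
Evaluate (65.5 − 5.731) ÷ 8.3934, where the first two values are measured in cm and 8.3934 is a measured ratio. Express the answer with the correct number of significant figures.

7.12 cm

65.5 cm − 5.731 cm = 59.769 cm; the difference is limited to 1 decimal place (3 s.f.).
Carrying full precision, 59.769 ÷ 8.3934 = 7.12095217671… cm; 8.3934 has 5 s.f., so the result keeps min(3, 5) = 3 s.f.
Rounded to 3 significant figures: 7.12 cm.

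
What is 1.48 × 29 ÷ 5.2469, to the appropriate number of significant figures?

8.2

1.48 × 29 ÷ 5.2469 = 8.18006823076…
Multiplication/division keeps the fewest significant figures: 1.48 → 3 s.f., 29 → 2 s.f., 5.2469 → 5 s.f.; limit is 2.
Rounded to 2 significant figures: 8.2.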